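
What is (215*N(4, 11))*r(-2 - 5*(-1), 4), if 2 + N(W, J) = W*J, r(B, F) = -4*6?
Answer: -216720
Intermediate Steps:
r(B, F) = -24
N(W, J) = -2 + J*W (N(W, J) = -2 + W*J = -2 + J*W)
(215*N(4, 11))*r(-2 - 5*(-1), 4) = (215*(-2 + 11*4))*(-24) = (215*(-2 + 44))*(-24) = (215*42)*(-24) = 9030*(-24) = -216720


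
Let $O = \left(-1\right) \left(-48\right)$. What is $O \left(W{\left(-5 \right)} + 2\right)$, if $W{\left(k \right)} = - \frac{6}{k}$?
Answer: $\frac{768}{5} \approx 153.6$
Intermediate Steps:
$O = 48$
$O \left(W{\left(-5 \right)} + 2\right) = 48 \left(- \frac{6}{-5} + 2\right) = 48 \left(\left(-6\right) \left(- \frac{1}{5}\right) + 2\right) = 48 \left(\frac{6}{5} + 2\right) = 48 \cdot \frac{16}{5} = \frac{768}{5}$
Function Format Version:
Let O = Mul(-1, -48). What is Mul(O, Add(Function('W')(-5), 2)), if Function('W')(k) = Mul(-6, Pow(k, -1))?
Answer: Rational(768, 5) ≈ 153.60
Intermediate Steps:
O = 48
Mul(O, Add(Function('W')(-5), 2)) = Mul(48, Add(Mul(-6, Pow(-5, -1)), 2)) = Mul(48, Add(Mul(-6, Rational(-1, 5)), 2)) = Mul(48, Add(Rational(6, 5), 2)) = Mul(48, Rational(16, 5)) = Rational(768, 5)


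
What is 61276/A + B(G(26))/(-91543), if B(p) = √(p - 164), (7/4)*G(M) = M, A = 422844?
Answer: 15319/105711 - 6*I*√203/640801 ≈ 0.14491 - 0.00013341*I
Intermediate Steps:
G(M) = 4*M/7
B(p) = √(-164 + p)
61276/A + B(G(26))/(-91543) = 61276/422844 + √(-164 + (4/7)*26)/(-91543) = 61276*(1/422844) + √(-164 + 104/7)*(-1/91543) = 15319/105711 + √(-1044/7)*(-1/91543) = 15319/105711 + (6*I*√203/7)*(-1/91543) = 15319/105711 - 6*I*√203/640801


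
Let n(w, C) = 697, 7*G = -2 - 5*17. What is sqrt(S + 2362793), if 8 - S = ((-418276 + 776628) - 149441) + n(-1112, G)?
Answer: sqrt(2153193) ≈ 1467.4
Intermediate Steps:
G = -87/7 (G = (-2 - 5*17)/7 = (-2 - 85)/7 = (1/7)*(-87) = -87/7 ≈ -12.429)
S = -209600 (S = 8 - (((-418276 + 776628) - 149441) + 697) = 8 - ((358352 - 149441) + 697) = 8 - (208911 + 697) = 8 - 1*209608 = 8 - 209608 = -209600)
sqrt(S + 2362793) = sqrt(-209600 + 2362793) = sqrt(2153193)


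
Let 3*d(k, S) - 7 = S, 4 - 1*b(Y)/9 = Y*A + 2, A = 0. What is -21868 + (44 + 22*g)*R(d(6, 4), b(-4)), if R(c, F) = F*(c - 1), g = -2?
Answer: -21868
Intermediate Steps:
b(Y) = 18 (b(Y) = 36 - 9*(Y*0 + 2) = 36 - 9*(0 + 2) = 36 - 9*2 = 36 - 18 = 18)
d(k, S) = 7/3 + S/3
R(c, F) = F*(-1 + c)
-21868 + (44 + 22*g)*R(d(6, 4), b(-4)) = -21868 + (44 + 22*(-2))*(18*(-1 + (7/3 + (⅓)*4))) = -21868 + (44 - 44)*(18*(-1 + (7/3 + 4/3))) = -21868 + 0*(18*(-1 + 11/3)) = -21868 + 0*(18*(8/3)) = -21868 + 0*48 = -21868 + 0 = -21868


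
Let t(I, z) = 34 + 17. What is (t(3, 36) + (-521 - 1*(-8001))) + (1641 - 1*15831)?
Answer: -6659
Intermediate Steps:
t(I, z) = 51
(t(3, 36) + (-521 - 1*(-8001))) + (1641 - 1*15831) = (51 + (-521 - 1*(-8001))) + (1641 - 1*15831) = (51 + (-521 + 8001)) + (1641 - 15831) = (51 + 7480) - 14190 = 7531 - 14190 = -6659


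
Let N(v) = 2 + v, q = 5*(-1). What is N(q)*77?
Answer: -231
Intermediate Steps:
q = -5
N(q)*77 = (2 - 5)*77 = -3*77 = -231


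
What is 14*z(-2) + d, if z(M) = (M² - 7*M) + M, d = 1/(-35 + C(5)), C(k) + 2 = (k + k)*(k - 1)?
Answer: 673/3 ≈ 224.33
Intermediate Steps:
C(k) = -2 + 2*k*(-1 + k) (C(k) = -2 + (k + k)*(k - 1) = -2 + (2*k)*(-1 + k) = -2 + 2*k*(-1 + k))
d = ⅓ (d = 1/(-35 + (-2 - 2*5 + 2*5²)) = 1/(-35 + (-2 - 10 + 2*25)) = 1/(-35 + (-2 - 10 + 50)) = 1/(-35 + 38) = 1/3 = ⅓ ≈ 0.33333)
z(M) = M² - 6*M
14*z(-2) + d = 14*(-2*(-6 - 2)) + ⅓ = 14*(-2*(-8)) + ⅓ = 14*16 + ⅓ = 224 + ⅓ = 673/3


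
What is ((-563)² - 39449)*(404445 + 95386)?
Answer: 138713099120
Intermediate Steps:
((-563)² - 39449)*(404445 + 95386) = (316969 - 39449)*499831 = 277520*499831 = 138713099120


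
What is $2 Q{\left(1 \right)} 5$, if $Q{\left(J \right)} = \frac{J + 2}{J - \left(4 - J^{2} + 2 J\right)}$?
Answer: $- \frac{15}{2} \approx -7.5$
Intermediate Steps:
$Q{\left(J \right)} = \frac{2 + J}{-4 + J^{2} - J}$ ($Q{\left(J \right)} = \frac{2 + J}{J - \left(4 - J^{2} + 2 J\right)} = \frac{2 + J}{-4 + J^{2} - J}$)
$2 Q{\left(1 \right)} 5 = 2 \frac{2 + 1}{-4 + 1^{2} - 1} \cdot 5 = 2 \frac{1}{-4 + 1 - 1} \cdot 3 \cdot 5 = 2 \frac{1}{-4} \cdot 3 \cdot 5 = 2 \left(\left(- \frac{1}{4}\right) 3\right) 5 = 2 \left(- \frac{3}{4}\right) 5 = \left(- \frac{3}{2}\right) 5 = - \frac{15}{2}$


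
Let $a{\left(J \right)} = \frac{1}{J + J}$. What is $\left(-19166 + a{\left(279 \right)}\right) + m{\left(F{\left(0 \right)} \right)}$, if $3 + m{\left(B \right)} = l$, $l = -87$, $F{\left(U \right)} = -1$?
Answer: $- \frac{10744847}{558} \approx -19256.0$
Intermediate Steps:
$a{\left(J \right)} = \frac{1}{2 J}$
$m{\left(B \right)} = -90$ ($m{\left(B \right)} = -3 - 87 = -90$)
$\left(-19166 + a{\left(279 \right)}\right) + m{\left(F{\left(0 \right)} \right)} = \left(-19166 + \frac{1}{2 \cdot 279}\right) - 90 = \left(-19166 + \frac{1}{2} \cdot \frac{1}{279}\right) - 90 = \left(-19166 + \frac{1}{558}\right) - 90 = - \frac{10694627}{558} - 90 = - \frac{10744847}{558}$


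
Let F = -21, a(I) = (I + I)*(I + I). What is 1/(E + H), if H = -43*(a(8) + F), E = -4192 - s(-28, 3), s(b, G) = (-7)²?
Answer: -1/14346 ≈ -6.9706e-5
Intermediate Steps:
s(b, G) = 49
a(I) = 4*I² (a(I) = (2*I)*(2*I) = 4*I²)
E = -4241 (E = -4192 - 1*49 = -4192 - 49 = -4241)
H = -10105 (H = -43*(4*8² - 21) = -43*(4*64 - 21) = -43*(256 - 21) = -43*235 = -10105)
1/(E + H) = 1/(-4241 - 10105) = 1/(-14346) = -1/14346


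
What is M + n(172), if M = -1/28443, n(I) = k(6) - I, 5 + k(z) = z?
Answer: -4863754/28443 ≈ -171.00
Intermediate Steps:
k(z) = -5 + z
n(I) = 1 - I (n(I) = (-5 + 6) - I = 1 - I)
M = -1/28443 (M = -1*1/28443 = -1/28443 ≈ -3.5158e-5)
M + n(172) = -1/28443 + (1 - 1*172) = -1/28443 + (1 - 172) = -1/28443 - 171 = -4863754/28443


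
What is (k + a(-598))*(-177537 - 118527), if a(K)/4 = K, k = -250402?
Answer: 74843202816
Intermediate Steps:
a(K) = 4*K
(k + a(-598))*(-177537 - 118527) = (-250402 + 4*(-598))*(-177537 - 118527) = (-250402 - 2392)*(-296064) = -252794*(-296064) = 74843202816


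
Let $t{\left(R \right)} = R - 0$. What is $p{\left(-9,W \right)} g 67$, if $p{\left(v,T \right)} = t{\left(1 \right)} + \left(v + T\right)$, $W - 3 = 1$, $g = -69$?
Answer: $18492$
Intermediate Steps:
$t{\left(R \right)} = R$ ($t{\left(R \right)} = R + 0 = R$)
$W = 4$ ($W = 3 + 1 = 4$)
$p{\left(v,T \right)} = 1 + T + v$ ($p{\left(v,T \right)} = 1 + \left(v + T\right) = 1 + \left(T + v\right) = 1 + T + v$)
$p{\left(-9,W \right)} g 67 = \left(1 + 4 - 9\right) \left(-69\right) 67 = \left(-4\right) \left(-69\right) 67 = 276 \cdot 67 = 18492$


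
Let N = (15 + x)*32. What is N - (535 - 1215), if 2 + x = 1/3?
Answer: 3320/3 ≈ 1106.7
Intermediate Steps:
x = -5/3 (x = -2 + 1/3 = -5/3 ≈ -1.6667)
N = 1280/3 (N = (15 - 5/3)*32 = (40/3)*32 = 1280/3 ≈ 426.67)
N - (535 - 1215) = 1280/3 - (535 - 1215) = 1280/3 - 1*(-680) = 1280/3 + 680 = 3320/3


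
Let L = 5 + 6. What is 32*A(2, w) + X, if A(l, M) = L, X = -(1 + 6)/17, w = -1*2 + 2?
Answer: 5977/17 ≈ 351.59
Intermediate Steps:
L = 11
w = 0 (w = -2 + 2 = 0)
X = -7/17 (X = -1*7*(1/17) = -7*1/17 = -7/17 ≈ -0.41176)
A(l, M) = 11
32*A(2, w) + X = 32*11 - 7/17 = 352 - 7/17 = 5977/17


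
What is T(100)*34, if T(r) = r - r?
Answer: 0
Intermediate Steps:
T(r) = 0
T(100)*34 = 0*34 = 0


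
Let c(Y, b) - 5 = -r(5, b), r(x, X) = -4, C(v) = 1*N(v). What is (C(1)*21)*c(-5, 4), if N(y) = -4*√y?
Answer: -756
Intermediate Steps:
C(v) = -4*√v (C(v) = 1*(-4*√v) = -4*√v)
c(Y, b) = 9 (c(Y, b) = 5 - 1*(-4) = 5 + 4 = 9)
(C(1)*21)*c(-5, 4) = (-4*√1*21)*9 = (-4*1*21)*9 = -4*21*9 = -84*9 = -756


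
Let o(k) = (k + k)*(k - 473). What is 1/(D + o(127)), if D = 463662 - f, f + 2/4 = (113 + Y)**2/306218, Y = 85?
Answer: 27838/10460918319 ≈ 2.6611e-6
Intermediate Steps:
f = -10355/27838 (f = -1/2 + (113 + 85)**2/306218 = -1/2 + 198**2*(1/306218) = -1/2 + 39204*(1/306218) = -1/2 + 1782/13919 = -10355/27838 ≈ -0.37197)
o(k) = 2*k*(-473 + k) (o(k) = (2*k)*(-473 + k) = 2*k*(-473 + k))
D = 12907433111/27838 (D = 463662 - 1*(-10355/27838) = 463662 + 10355/27838 = 12907433111/27838 ≈ 4.6366e+5)
1/(D + o(127)) = 1/(12907433111/27838 + 2*127*(-473 + 127)) = 1/(12907433111/27838 + 2*127*(-346)) = 1/(12907433111/27838 - 87884) = 1/(10460918319/27838) = 27838/10460918319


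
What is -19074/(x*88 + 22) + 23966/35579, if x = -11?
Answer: 31877531/1529897 ≈ 20.836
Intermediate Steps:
-19074/(x*88 + 22) + 23966/35579 = -19074/(-11*88 + 22) + 23966/35579 = -19074/(-968 + 22) + 23966*(1/35579) = -19074/(-946) + 23966/35579 = -19074*(-1/946) + 23966/35579 = 867/43 + 23966/35579 = 31877531/1529897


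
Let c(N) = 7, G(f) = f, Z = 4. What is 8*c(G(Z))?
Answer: 56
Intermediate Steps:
8*c(G(Z)) = 8*7 = 56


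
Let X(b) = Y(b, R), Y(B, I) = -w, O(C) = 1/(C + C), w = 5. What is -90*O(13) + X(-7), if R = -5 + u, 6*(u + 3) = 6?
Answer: -110/13 ≈ -8.4615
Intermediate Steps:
u = -2 (u = -3 + (1/6)*6 = -3 + 1 = -2)
O(C) = 1/(2*C)
R = -7 (R = -5 - 2 = -7)
Y(B, I) = -5 (Y(B, I) = -1*5 = -5)
X(b) = -5
-90*O(13) + X(-7) = -45/13 - 5 = -110/13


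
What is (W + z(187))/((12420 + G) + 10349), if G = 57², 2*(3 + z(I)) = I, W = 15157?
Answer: 30495/52036 ≈ 0.58604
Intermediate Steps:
z(I) = -3 + I/2
G = 3249
(W + z(187))/((12420 + G) + 10349) = (15157 + (-3 + (½)*187))/((12420 + 3249) + 10349) = (15157 + (-3 + 187/2))/(15669 + 10349) = (15157 + 181/2)/26018 = (30495/2)*(1/26018) = 30495/52036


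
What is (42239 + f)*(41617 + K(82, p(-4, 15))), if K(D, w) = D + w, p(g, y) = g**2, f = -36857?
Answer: 224510130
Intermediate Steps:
(42239 + f)*(41617 + K(82, p(-4, 15))) = (42239 - 36857)*(41617 + (82 + (-4)**2)) = 5382*(41617 + (82 + 16)) = 5382*(41617 + 98) = 5382*41715 = 224510130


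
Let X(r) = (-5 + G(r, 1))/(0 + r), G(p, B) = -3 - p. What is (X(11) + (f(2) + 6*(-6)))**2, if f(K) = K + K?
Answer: 137641/121 ≈ 1137.5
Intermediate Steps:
f(K) = 2*K
X(r) = (-8 - r)/r (X(r) = (-5 + (-3 - r))/(0 + r) = (-8 - r)/r)
(X(11) + (f(2) + 6*(-6)))**2 = ((-8 - 1*11)/11 + (2*2 + 6*(-6)))**2 = ((-8 - 11)/11 + (4 - 36))**2 = ((1/11)*(-19) - 32)**2 = (-19/11 - 32)**2 = (-371/11)**2 = 137641/121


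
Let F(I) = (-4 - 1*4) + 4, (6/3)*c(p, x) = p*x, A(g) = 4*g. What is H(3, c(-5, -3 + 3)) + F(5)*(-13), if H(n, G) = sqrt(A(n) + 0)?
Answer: 52 + 2*sqrt(3) ≈ 55.464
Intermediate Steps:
c(p, x) = p*x/2 (c(p, x) = (p*x)/2 = p*x/2)
F(I) = -4 (F(I) = (-4 - 4) + 4 = -8 + 4 = -4)
H(n, G) = 2*sqrt(n) (H(n, G) = sqrt(4*n + 0) = sqrt(4*n) = 2*sqrt(n))
H(3, c(-5, -3 + 3)) + F(5)*(-13) = 2*sqrt(3) - 4*(-13) = 2*sqrt(3) + 52 = 52 + 2*sqrt(3)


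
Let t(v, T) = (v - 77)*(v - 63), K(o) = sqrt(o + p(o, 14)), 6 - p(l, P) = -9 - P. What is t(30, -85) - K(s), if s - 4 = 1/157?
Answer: 1551 - sqrt(813574)/157 ≈ 1545.3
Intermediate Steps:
p(l, P) = 15 + P (p(l, P) = 6 - (-9 - P) = 6 + (9 + P) = 15 + P)
s = 629/157 (s = 4 + 1/157 = 629/157 ≈ 4.0064)
K(o) = sqrt(29 + o) (K(o) = sqrt(o + (15 + 14)) = sqrt(o + 29) = sqrt(29 + o))
t(v, T) = (-77 + v)*(-63 + v)
t(30, -85) - K(s) = (4851 + 30**2 - 140*30) - sqrt(29 + 629/157) = (4851 + 900 - 4200) - sqrt(5182/157) = 1551 - sqrt(813574)/157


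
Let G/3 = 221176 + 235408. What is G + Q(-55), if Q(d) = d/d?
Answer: 1369753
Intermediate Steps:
Q(d) = 1
G = 1369752 (G = 3*(221176 + 235408) = 3*456584 = 1369752)
G + Q(-55) = 1369752 + 1 = 1369753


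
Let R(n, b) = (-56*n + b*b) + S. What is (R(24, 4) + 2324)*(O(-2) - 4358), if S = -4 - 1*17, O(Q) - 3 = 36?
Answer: -4211025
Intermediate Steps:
O(Q) = 39 (O(Q) = 3 + 36 = 39)
S = -21 (S = -4 - 17 = -21)
R(n, b) = -21 + b² - 56*n (R(n, b) = (-56*n + b*b) - 21 = (-56*n + b²) - 21 = (b² - 56*n) - 21 = -21 + b² - 56*n)
(R(24, 4) + 2324)*(O(-2) - 4358) = ((-21 + 4² - 56*24) + 2324)*(39 - 4358) = ((-21 + 16 - 1344) + 2324)*(-4319) = (-1349 + 2324)*(-4319) = 975*(-4319) = -4211025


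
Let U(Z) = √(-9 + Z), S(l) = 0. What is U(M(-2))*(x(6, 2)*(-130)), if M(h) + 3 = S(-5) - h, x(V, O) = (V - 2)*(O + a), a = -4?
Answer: 1040*I*√10 ≈ 3288.8*I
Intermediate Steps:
x(V, O) = (-4 + O)*(-2 + V) (x(V, O) = (V - 2)*(O - 4) = (-2 + V)*(-4 + O) = (-4 + O)*(-2 + V))
M(h) = -3 - h (M(h) = -3 + (0 - h) = -3 - h)
U(M(-2))*(x(6, 2)*(-130)) = √(-9 + (-3 - 1*(-2)))*((8 - 4*6 - 2*2 + 2*6)*(-130)) = √(-9 + (-3 + 2))*((8 - 24 - 4 + 12)*(-130)) = √(-9 - 1)*(-8*(-130)) = √(-10)*1040 = (I*√10)*1040 = 1040*I*√10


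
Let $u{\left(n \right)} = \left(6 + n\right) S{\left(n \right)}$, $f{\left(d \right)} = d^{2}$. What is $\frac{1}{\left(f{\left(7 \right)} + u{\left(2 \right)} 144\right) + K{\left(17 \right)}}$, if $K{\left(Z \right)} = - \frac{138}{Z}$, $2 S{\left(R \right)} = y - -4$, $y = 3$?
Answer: $\frac{17}{69239} \approx 0.00024553$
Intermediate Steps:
$S{\left(R \right)} = \frac{7}{2}$ ($S{\left(R \right)} = \frac{3 - -4}{2} = \frac{3 + 4}{2} = \frac{1}{2} \cdot 7 = \frac{7}{2}$)
$u{\left(n \right)} = 21 + \frac{7 n}{2}$ ($u{\left(n \right)} = \left(6 + n\right) \frac{7}{2} = 21 + \frac{7 n}{2}$)
$\frac{1}{\left(f{\left(7 \right)} + u{\left(2 \right)} 144\right) + K{\left(17 \right)}} = \frac{1}{\left(7^{2} + \left(21 + \frac{7}{2} \cdot 2\right) 144\right) - \frac{138}{17}} = \frac{1}{\left(49 + \left(21 + 7\right) 144\right) - \frac{138}{17}} = \frac{1}{\left(49 + 28 \cdot 144\right) - \frac{138}{17}} = \frac{1}{\left(49 + 4032\right) - \frac{138}{17}} = \frac{1}{4081 - \frac{138}{17}} = \frac{1}{\frac{69239}{17}} = \frac{17}{69239}$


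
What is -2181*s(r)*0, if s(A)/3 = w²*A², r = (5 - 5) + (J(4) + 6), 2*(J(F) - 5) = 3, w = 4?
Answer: 0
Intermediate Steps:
J(F) = 13/2 (J(F) = 5 + (½)*3 = 5 + 3/2 = 13/2)
r = 25/2 (r = (5 - 5) + (13/2 + 6) = 0 + 25/2 = 25/2 ≈ 12.500)
s(A) = 48*A² (s(A) = 3*(4²*A²) = 3*(16*A²) = 48*A²)
-2181*s(r)*0 = -2181*48*(25/2)²*0 = -2181*48*(625/4)*0 = -16357500*0 = -2181*0 = 0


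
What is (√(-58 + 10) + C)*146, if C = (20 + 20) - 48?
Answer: -1168 + 584*I*√3 ≈ -1168.0 + 1011.5*I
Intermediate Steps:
C = -8 (C = 40 - 48 = -8)
(√(-58 + 10) + C)*146 = (√(-58 + 10) - 8)*146 = (√(-48) - 8)*146 = (4*I*√3 - 8)*146 = (-8 + 4*I*√3)*146 = -1168 + 584*I*√3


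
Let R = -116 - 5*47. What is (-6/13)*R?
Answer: 162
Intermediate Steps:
R = -351 (R = -116 - 235 = -351)
(-6/13)*R = -6/13*(-351) = 162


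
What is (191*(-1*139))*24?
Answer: -637176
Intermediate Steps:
(191*(-1*139))*24 = (191*(-139))*24 = -26549*24 = -637176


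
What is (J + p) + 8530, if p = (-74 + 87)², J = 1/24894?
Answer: 216552907/24894 ≈ 8699.0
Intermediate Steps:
J = 1/24894 ≈ 4.0170e-5
p = 169 (p = 13² = 169)
(J + p) + 8530 = (1/24894 + 169) + 8530 = 4207087/24894 + 8530 = 216552907/24894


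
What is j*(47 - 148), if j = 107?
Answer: -10807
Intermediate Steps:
j*(47 - 148) = 107*(47 - 148) = 107*(-101) = -10807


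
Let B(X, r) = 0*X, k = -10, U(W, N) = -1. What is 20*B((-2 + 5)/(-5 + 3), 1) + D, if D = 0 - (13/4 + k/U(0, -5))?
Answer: -53/4 ≈ -13.250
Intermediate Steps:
B(X, r) = 0
D = -53/4 (D = 0 - (13/4 - 10/(-1)) = 0 - (13*(¼) - 10*(-1)) = 0 - (13/4 + 10) = 0 - 1*53/4 = 0 - 53/4 = -53/4 ≈ -13.250)
20*B((-2 + 5)/(-5 + 3), 1) + D = 20*0 - 53/4 = 0 - 53/4 = -53/4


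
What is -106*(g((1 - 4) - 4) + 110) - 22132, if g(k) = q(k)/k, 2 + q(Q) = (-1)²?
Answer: -236650/7 ≈ -33807.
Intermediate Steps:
q(Q) = -1 (q(Q) = -2 + (-1)² = -2 + 1 = -1)
g(k) = -1/k
-106*(g((1 - 4) - 4) + 110) - 22132 = -106*(-1/((1 - 4) - 4) + 110) - 22132 = -106*(-1/(-3 - 4) + 110) - 22132 = -106*(-1/(-7) + 110) - 22132 = -106*(-1*(-⅐) + 110) - 22132 = -106*(⅐ + 110) - 22132 = -106*771/7 - 22132 = -81726/7 - 22132 = -236650/7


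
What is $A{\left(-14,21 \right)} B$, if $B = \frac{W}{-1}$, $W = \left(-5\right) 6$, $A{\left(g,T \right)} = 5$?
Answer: $150$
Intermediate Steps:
$W = -30$
$B = 30$ ($B = - \frac{30}{-1} = \left(-30\right) \left(-1\right) = 30$)
$A{\left(-14,21 \right)} B = 5 \cdot 30 = 150$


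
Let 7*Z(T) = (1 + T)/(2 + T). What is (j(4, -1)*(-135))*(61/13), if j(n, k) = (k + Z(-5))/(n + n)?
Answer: 46665/728 ≈ 64.100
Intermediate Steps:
Z(T) = (1 + T)/(7*(2 + T)) (Z(T) = ((1 + T)/(2 + T))/7 = (1 + T)/(7*(2 + T)))
j(n, k) = (4/21 + k)/(2*n) (j(n, k) = (k + (1 - 5)/(7*(2 - 5)))/(n + n) = (k + (1/7)*(-4)/(-3))/((2*n)) = (k + (1/7)*(-1/3)*(-4))*(1/(2*n)) = (k + 4/21)*(1/(2*n)) = (4/21 + k)*(1/(2*n)) = (4/21 + k)/(2*n))
(j(4, -1)*(-135))*(61/13) = (((1/42)*(4 + 21*(-1))/4)*(-135))*(61/13) = (((1/42)*(1/4)*(4 - 21))*(-135))*(61*(1/13)) = (((1/42)*(1/4)*(-17))*(-135))*(61/13) = -17/168*(-135)*(61/13) = (765/56)*(61/13) = 46665/728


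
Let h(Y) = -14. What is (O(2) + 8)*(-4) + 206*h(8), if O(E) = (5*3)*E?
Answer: -3036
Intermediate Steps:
O(E) = 15*E
(O(2) + 8)*(-4) + 206*h(8) = (15*2 + 8)*(-4) + 206*(-14) = (30 + 8)*(-4) - 2884 = 38*(-4) - 2884 = -152 - 2884 = -3036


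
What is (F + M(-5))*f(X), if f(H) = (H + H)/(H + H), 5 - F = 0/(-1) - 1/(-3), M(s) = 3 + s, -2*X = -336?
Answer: 8/3 ≈ 2.6667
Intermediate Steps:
X = 168 (X = -½*(-336) = 168)
F = 14/3 (F = 5 - (0/(-1) - 1/(-3)) = 5 - (0*(-1) - 1*(-⅓)) = 5 - (0 + ⅓) = 5 - 1*⅓ = 5 - ⅓ = 14/3 ≈ 4.6667)
f(H) = 1 (f(H) = (2*H)/((2*H)) = (2*H)*(1/(2*H)) = 1)
(F + M(-5))*f(X) = (14/3 + (3 - 5))*1 = (14/3 - 2)*1 = (8/3)*1 = 8/3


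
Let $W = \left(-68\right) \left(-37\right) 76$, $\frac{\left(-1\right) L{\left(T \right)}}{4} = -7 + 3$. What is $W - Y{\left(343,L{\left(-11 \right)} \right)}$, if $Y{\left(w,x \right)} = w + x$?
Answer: $190857$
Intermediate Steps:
$L{\left(T \right)} = 16$ ($L{\left(T \right)} = - 4 \left(-7 + 3\right) = \left(-4\right) \left(-4\right) = 16$)
$W = 191216$ ($W = 2516 \cdot 76 = 191216$)
$W - Y{\left(343,L{\left(-11 \right)} \right)} = 191216 - \left(343 + 16\right) = 191216 - 359 = 190857$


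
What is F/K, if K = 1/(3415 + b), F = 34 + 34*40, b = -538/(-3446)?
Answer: 8202733716/1723 ≈ 4.7607e+6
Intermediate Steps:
b = 269/1723 (b = -538*(-1/3446) = 269/1723 ≈ 0.15612)
F = 1394 (F = 34 + 1360 = 1394)
K = 1723/5884314 (K = 1/(3415 + 269/1723) = 1/(5884314/1723) = 1723/5884314 ≈ 0.00029281)
F/K = 1394/(1723/5884314) = 1394*(5884314/1723) = 8202733716/1723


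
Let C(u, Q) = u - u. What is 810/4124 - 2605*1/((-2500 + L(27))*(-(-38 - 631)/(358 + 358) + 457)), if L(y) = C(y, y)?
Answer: 16791275683/84511327750 ≈ 0.19869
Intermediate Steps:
C(u, Q) = 0
L(y) = 0
810/4124 - 2605*1/((-2500 + L(27))*(-(-38 - 631)/(358 + 358) + 457)) = 810/4124 - 2605*1/((-2500 + 0)*(-(-38 - 631)/(358 + 358) + 457)) = 810*(1/4124) - 2605*(-1/(2500*(-(-669)/716 + 457))) = 405/2062 - 2605*(-1/(2500*(-(-669)/716 + 457))) = 405/2062 - 2605*(-1/(2500*(-1*(-669/716) + 457))) = 405/2062 - 2605*(-1/(2500*(669/716 + 457))) = 405/2062 - 2605/((-2500*327881/716)) = 405/2062 - 2605/(-204925625/179) = 405/2062 - 2605*(-179/204925625) = 405/2062 + 93259/40985125 = 16791275683/84511327750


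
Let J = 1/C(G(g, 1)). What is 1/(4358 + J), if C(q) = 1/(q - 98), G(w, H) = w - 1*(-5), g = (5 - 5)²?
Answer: 1/4265 ≈ 0.00023447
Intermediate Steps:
g = 0 (g = 0² = 0)
G(w, H) = 5 + w (G(w, H) = w + 5 = 5 + w)
C(q) = 1/(-98 + q)
J = -93 (J = 1/(1/(-98 + (5 + 0))) = 1/(1/(-98 + 5)) = 1/(1/(-93)) = 1/(-1/93) = -93)
1/(4358 + J) = 1/(4358 - 93) = 1/4265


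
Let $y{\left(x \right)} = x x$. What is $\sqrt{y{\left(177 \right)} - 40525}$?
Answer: $22 i \sqrt{19} \approx 95.896 i$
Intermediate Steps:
$y{\left(x \right)} = x^{2}$
$\sqrt{y{\left(177 \right)} - 40525} = \sqrt{177^{2} - 40525} = \sqrt{31329 - 40525} = \sqrt{-9196} = 22 i \sqrt{19}$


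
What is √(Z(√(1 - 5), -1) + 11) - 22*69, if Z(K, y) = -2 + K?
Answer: -1518 + √(9 + 2*I) ≈ -1515.0 + 0.33132*I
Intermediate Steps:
√(Z(√(1 - 5), -1) + 11) - 22*69 = √((-2 + √(1 - 5)) + 11) - 22*69 = √((-2 + √(-4)) + 11) - 1518 = √((-2 + 2*I) + 11) - 1518 = √(9 + 2*I) - 1518 = -1518 + √(9 + 2*I)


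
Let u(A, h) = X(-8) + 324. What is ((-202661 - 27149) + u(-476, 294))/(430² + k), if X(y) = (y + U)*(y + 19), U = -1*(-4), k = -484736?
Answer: 114765/149918 ≈ 0.76552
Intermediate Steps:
U = 4
X(y) = (4 + y)*(19 + y) (X(y) = (y + 4)*(y + 19) = (4 + y)*(19 + y))
u(A, h) = 280 (u(A, h) = (76 + (-8)² + 23*(-8)) + 324 = (76 + 64 - 184) + 324 = -44 + 324 = 280)
((-202661 - 27149) + u(-476, 294))/(430² + k) = ((-202661 - 27149) + 280)/(430² - 484736) = (-229810 + 280)/(184900 - 484736) = -229530/(-299836) = -229530*(-1/299836) = 114765/149918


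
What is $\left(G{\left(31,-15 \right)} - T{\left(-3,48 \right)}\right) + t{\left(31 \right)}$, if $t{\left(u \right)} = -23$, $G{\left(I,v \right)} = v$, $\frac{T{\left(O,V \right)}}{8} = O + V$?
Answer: $-398$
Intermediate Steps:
$T{\left(O,V \right)} = 8 O + 8 V$ ($T{\left(O,V \right)} = 8 \left(O + V\right) = 8 O + 8 V$)
$\left(G{\left(31,-15 \right)} - T{\left(-3,48 \right)}\right) + t{\left(31 \right)} = \left(-15 - \left(8 \left(-3\right) + 8 \cdot 48\right)\right) - 23 = \left(-15 - \left(-24 + 384\right)\right) - 23 = \left(-15 - 360\right) - 23 = -375 - 23 = -398$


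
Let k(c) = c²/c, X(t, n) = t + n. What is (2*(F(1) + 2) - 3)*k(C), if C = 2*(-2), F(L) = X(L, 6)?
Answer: -60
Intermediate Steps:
X(t, n) = n + t
F(L) = 6 + L
C = -4
k(c) = c
(2*(F(1) + 2) - 3)*k(C) = (2*((6 + 1) + 2) - 3)*(-4) = (2*(7 + 2) - 3)*(-4) = (2*9 - 3)*(-4) = (18 - 3)*(-4) = 15*(-4) = -60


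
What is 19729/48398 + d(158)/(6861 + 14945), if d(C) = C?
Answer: 218928729/527683394 ≈ 0.41489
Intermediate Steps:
19729/48398 + d(158)/(6861 + 14945) = 19729/48398 + 158/(6861 + 14945) = 19729*(1/48398) + 158/21806 = 19729/48398 + 158*(1/21806) = 19729/48398 + 79/10903 = 218928729/527683394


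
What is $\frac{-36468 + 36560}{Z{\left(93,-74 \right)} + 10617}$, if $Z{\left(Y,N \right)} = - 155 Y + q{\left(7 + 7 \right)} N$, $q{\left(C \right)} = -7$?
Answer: $- \frac{23}{820} \approx -0.028049$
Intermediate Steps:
$Z{\left(Y,N \right)} = - 155 Y - 7 N$
$\frac{-36468 + 36560}{Z{\left(93,-74 \right)} + 10617} = \frac{-36468 + 36560}{\left(\left(-155\right) 93 - -518\right) + 10617} = \frac{92}{\left(-14415 + 518\right) + 10617} = \frac{92}{-13897 + 10617} = \frac{92}{-3280} = 92 \left(- \frac{1}{3280}\right) = - \frac{23}{820}$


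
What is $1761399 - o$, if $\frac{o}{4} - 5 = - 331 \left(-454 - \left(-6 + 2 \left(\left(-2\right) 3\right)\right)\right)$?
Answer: $1184115$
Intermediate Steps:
$o = 577284$ ($o = 20 + 4 \left(- 331 \left(-454 - \left(-6 + 2 \left(\left(-2\right) 3\right)\right)\right)\right) = 20 + 4 \left(- 331 \left(-454 + \left(6 - -12\right)\right)\right) = 20 + 4 \left(- 331 \left(-454 + \left(6 + 12\right)\right)\right) = 20 + 4 \left(- 331 \left(-454 + 18\right)\right) = 20 + 4 \left(\left(-331\right) \left(-436\right)\right) = 20 + 4 \cdot 144316 = 20 + 577264 = 577284$)
$1761399 - o = 1761399 - 577284 = 1184115$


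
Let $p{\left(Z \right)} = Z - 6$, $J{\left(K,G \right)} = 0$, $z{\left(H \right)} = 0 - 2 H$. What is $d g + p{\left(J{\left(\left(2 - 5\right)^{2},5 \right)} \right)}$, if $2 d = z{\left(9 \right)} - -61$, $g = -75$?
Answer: $- \frac{3237}{2} \approx -1618.5$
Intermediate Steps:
$z{\left(H \right)} = - 2 H$
$p{\left(Z \right)} = -6 + Z$
$d = \frac{43}{2}$ ($d = \frac{\left(-2\right) 9 - -61}{2} = \frac{-18 + 61}{2} = \frac{1}{2} \cdot 43 = \frac{43}{2} \approx 21.5$)
$d g + p{\left(J{\left(\left(2 - 5\right)^{2},5 \right)} \right)} = \frac{43}{2} \left(-75\right) + \left(-6 + 0\right) = - \frac{3225}{2} - 6 = - \frac{3237}{2}$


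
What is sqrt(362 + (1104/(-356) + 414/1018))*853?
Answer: 853*sqrt(737359892201)/45301 ≈ 16169.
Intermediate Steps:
sqrt(362 + (1104/(-356) + 414/1018))*853 = sqrt(362 + (1104*(-1/356) + 414*(1/1018)))*853 = sqrt(362 + (-276/89 + 207/509))*853 = sqrt(362 - 122061/45301)*853 = sqrt(16276901/45301)*853 = (sqrt(737359892201)/45301)*853 = 853*sqrt(737359892201)/45301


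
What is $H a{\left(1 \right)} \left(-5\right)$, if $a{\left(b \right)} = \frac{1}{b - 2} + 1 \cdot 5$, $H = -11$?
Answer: $220$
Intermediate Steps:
$a{\left(b \right)} = 5 + \frac{1}{-2 + b}$ ($a{\left(b \right)} = \frac{1}{-2 + b} + 5 = 5 + \frac{1}{-2 + b}$)
$H a{\left(1 \right)} \left(-5\right) = - 11 \frac{-9 + 5 \cdot 1}{-2 + 1} \left(-5\right) = - 11 \frac{-9 + 5}{-1} \left(-5\right) = - 11 \left(\left(-1\right) \left(-4\right)\right) \left(-5\right) = \left(-11\right) 4 \left(-5\right) = \left(-44\right) \left(-5\right) = 220$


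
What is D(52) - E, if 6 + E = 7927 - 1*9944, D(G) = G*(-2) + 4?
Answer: 1923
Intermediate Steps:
D(G) = 4 - 2*G (D(G) = -2*G + 4 = 4 - 2*G)
E = -2023 (E = -6 + (7927 - 1*9944) = -6 + (7927 - 9944) = -6 - 2017 = -2023)
D(52) - E = (4 - 2*52) - 1*(-2023) = (4 - 104) + 2023 = -100 + 2023 = 1923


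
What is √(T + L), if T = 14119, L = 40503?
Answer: √54622 ≈ 233.71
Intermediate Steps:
√(T + L) = √(14119 + 40503) = √54622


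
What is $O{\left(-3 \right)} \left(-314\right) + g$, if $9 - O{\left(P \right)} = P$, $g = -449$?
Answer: $-4217$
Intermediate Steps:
$O{\left(P \right)} = 9 - P$
$O{\left(-3 \right)} \left(-314\right) + g = \left(9 - -3\right) \left(-314\right) - 449 = \left(9 + 3\right) \left(-314\right) - 449 = 12 \left(-314\right) - 449 = -3768 - 449 = -4217$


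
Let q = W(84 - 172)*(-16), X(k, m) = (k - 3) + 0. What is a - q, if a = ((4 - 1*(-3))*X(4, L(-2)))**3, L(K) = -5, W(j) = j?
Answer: -1065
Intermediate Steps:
X(k, m) = -3 + k (X(k, m) = (-3 + k) + 0 = -3 + k)
q = 1408 (q = (84 - 172)*(-16) = -88*(-16) = 1408)
a = 343 (a = ((4 - 1*(-3))*(-3 + 4))**3 = ((4 + 3)*1)**3 = (7*1)**3 = 7**3 = 343)
a - q = 343 - 1*1408 = 343 - 1408 = -1065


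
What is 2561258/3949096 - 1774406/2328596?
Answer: -130395562901/1149481143652 ≈ -0.11344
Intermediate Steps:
2561258/3949096 - 1774406/2328596 = 2561258*(1/3949096) - 1774406*1/2328596 = 1280629/1974548 - 887203/1164298 = -130395562901/1149481143652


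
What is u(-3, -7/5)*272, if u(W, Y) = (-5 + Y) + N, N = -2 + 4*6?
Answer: 21216/5 ≈ 4243.2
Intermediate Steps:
N = 22 (N = -2 + 24 = 22)
u(W, Y) = 17 + Y (u(W, Y) = (-5 + Y) + 22 = 17 + Y)
u(-3, -7/5)*272 = (17 - 7/5)*272 = (78/5)*272 = 21216/5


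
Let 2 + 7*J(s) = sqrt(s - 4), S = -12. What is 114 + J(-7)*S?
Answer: 822/7 - 12*I*sqrt(11)/7 ≈ 117.43 - 5.6856*I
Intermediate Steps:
J(s) = -2/7 + sqrt(-4 + s)/7 (J(s) = -2/7 + sqrt(s - 4)/7 = -2/7 + sqrt(-4 + s)/7)
114 + J(-7)*S = 114 + (-2/7 + sqrt(-4 - 7)/7)*(-12) = 114 + (-2/7 + sqrt(-11)/7)*(-12) = 114 + (-2/7 + (I*sqrt(11))/7)*(-12) = 114 + (-2/7 + I*sqrt(11)/7)*(-12) = 114 + (24/7 - 12*I*sqrt(11)/7) = 822/7 - 12*I*sqrt(11)/7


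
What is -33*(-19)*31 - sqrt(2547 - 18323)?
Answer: 19437 - 4*I*sqrt(986) ≈ 19437.0 - 125.6*I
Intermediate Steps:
-33*(-19)*31 - sqrt(2547 - 18323) = 627*31 - sqrt(-15776) = 19437 - 4*I*sqrt(986)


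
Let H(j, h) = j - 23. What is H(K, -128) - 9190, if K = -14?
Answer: -9227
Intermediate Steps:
H(j, h) = -23 + j
H(K, -128) - 9190 = (-23 - 14) - 9190 = -37 - 9190 = -9227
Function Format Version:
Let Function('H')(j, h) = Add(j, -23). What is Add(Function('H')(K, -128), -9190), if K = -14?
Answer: -9227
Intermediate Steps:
Function('H')(j, h) = Add(-23, j)
Add(Function('H')(K, -128), -9190) = Add(Add(-23, -14), -9190) = Add(-37, -9190) = -9227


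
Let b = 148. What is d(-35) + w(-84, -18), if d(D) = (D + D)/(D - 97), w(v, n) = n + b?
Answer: 8615/66 ≈ 130.53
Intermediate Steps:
w(v, n) = 148 + n (w(v, n) = n + 148 = 148 + n)
d(D) = 2*D/(-97 + D) (d(D) = (2*D)/(-97 + D) = 2*D/(-97 + D))
d(-35) + w(-84, -18) = 2*(-35)/(-97 - 35) + (148 - 18) = 2*(-35)/(-132) + 130 = 2*(-35)*(-1/132) + 130 = 35/66 + 130 = 8615/66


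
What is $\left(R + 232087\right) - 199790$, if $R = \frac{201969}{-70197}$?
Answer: $\frac{755650180}{23399} \approx 32294.0$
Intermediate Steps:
$R = - \frac{67323}{23399}$ ($R = 201969 \left(- \frac{1}{70197}\right) = - \frac{67323}{23399} \approx -2.8772$)
$\left(R + 232087\right) - 199790 = \left(- \frac{67323}{23399} + 232087\right) - 199790 = \frac{5430536390}{23399} - 199790 = \frac{755650180}{23399}$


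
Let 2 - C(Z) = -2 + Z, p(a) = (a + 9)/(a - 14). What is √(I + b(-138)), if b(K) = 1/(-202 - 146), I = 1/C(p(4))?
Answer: √15801897/9222 ≈ 0.43105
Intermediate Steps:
p(a) = (9 + a)/(-14 + a)
C(Z) = 4 - Z (C(Z) = 2 - (-2 + Z) = 2 + (2 - Z) = 4 - Z)
I = 10/53 (I = 1/(4 - (9 + 4)/(-14 + 4)) = 1/(4 - 13/(-10)) = 1/(4 - (-1)*13/10) = 1/(4 - 1*(-13/10)) = 1/(4 + 13/10) = 1/(53/10) = 10/53 ≈ 0.18868)
b(K) = -1/348 (b(K) = 1/(-348) = -1/348)
√(I + b(-138)) = √(10/53 - 1/348) = √(3427/18444) = √15801897/9222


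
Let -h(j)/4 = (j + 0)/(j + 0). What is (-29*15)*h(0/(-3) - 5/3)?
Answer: 1740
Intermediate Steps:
h(j) = -4 (h(j) = -4*(j + 0)/(j + 0) = -4*j/j = -4*1 = -4)
(-29*15)*h(0/(-3) - 5/3) = -29*15*(-4) = -435*(-4) = 1740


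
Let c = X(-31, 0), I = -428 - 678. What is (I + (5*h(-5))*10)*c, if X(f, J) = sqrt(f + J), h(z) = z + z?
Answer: -1606*I*sqrt(31) ≈ -8941.8*I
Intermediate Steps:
h(z) = 2*z
I = -1106
X(f, J) = sqrt(J + f)
c = I*sqrt(31) (c = sqrt(0 - 31) = sqrt(-31) = I*sqrt(31) ≈ 5.5678*I)
(I + (5*h(-5))*10)*c = (-1106 + (5*(2*(-5)))*10)*(I*sqrt(31)) = (-1106 + (5*(-10))*10)*(I*sqrt(31)) = (-1106 - 50*10)*(I*sqrt(31)) = (-1106 - 500)*(I*sqrt(31)) = -1606*I*sqrt(31)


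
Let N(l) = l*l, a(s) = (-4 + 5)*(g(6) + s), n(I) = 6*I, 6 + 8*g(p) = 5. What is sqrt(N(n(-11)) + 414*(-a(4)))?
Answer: 3*sqrt(1223)/2 ≈ 52.457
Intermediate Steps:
g(p) = -1/8 (g(p) = -3/4 + (1/8)*5 = -3/4 + 5/8 = -1/8)
a(s) = -1/8 + s (a(s) = (-4 + 5)*(-1/8 + s) = 1*(-1/8 + s) = -1/8 + s)
N(l) = l**2
sqrt(N(n(-11)) + 414*(-a(4))) = sqrt((6*(-11))**2 + 414*(-(-1/8 + 4))) = sqrt((-66)**2 + 414*(-1*31/8)) = sqrt(4356 + 414*(-31/8)) = sqrt(4356 - 6417/4) = sqrt(11007/4) = 3*sqrt(1223)/2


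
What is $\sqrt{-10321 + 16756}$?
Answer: $3 \sqrt{715} \approx 80.219$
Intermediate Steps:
$\sqrt{-10321 + 16756} = \sqrt{6435} = 3 \sqrt{715}$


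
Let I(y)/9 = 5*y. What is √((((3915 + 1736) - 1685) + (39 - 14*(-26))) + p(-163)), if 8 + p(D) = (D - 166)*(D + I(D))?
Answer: √2471203 ≈ 1572.0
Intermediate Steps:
I(y) = 45*y (I(y) = 9*(5*y) = 45*y)
p(D) = -8 + 46*D*(-166 + D) (p(D) = -8 + (D - 166)*(D + 45*D) = -8 + (-166 + D)*(46*D) = -8 + 46*D*(-166 + D))
√((((3915 + 1736) - 1685) + (39 - 14*(-26))) + p(-163)) = √((((3915 + 1736) - 1685) + (39 - 14*(-26))) + (-8 - 7636*(-163) + 46*(-163)²)) = √(((5651 - 1685) + (39 + 364)) + (-8 + 1244668 + 46*26569)) = √((3966 + 403) + (-8 + 1244668 + 1222174)) = √(4369 + 2466834) = √2471203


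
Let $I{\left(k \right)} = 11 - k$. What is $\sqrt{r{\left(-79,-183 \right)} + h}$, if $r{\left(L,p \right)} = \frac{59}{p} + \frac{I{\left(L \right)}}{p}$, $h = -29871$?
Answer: $\frac{i \sqrt{1000377186}}{183} \approx 172.83 i$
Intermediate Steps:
$r{\left(L,p \right)} = \frac{59}{p} + \frac{11 - L}{p}$
$\sqrt{r{\left(-79,-183 \right)} + h} = \sqrt{\frac{70 - -79}{-183} - 29871} = \sqrt{- \frac{70 + 79}{183} - 29871} = \sqrt{\left(- \frac{1}{183}\right) 149 - 29871} = \sqrt{- \frac{149}{183} - 29871} = \sqrt{- \frac{5466542}{183}} = \frac{i \sqrt{1000377186}}{183}$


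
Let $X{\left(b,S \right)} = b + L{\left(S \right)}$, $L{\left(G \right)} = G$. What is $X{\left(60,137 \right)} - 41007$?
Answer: $-40810$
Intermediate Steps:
$X{\left(b,S \right)} = S + b$ ($X{\left(b,S \right)} = b + S = S + b$)
$X{\left(60,137 \right)} - 41007 = \left(137 + 60\right) - 41007 = 197 - 41007 = -40810$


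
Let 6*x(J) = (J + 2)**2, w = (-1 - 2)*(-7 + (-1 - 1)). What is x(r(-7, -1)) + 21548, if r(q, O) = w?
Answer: 130129/6 ≈ 21688.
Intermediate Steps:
w = 27 (w = -3*(-7 - 2) = -3*(-9) = 27)
r(q, O) = 27
x(J) = (2 + J)**2/6 (x(J) = (J + 2)**2/6 = (2 + J)**2/6)
x(r(-7, -1)) + 21548 = (2 + 27)**2/6 + 21548 = (1/6)*29**2 + 21548 = (1/6)*841 + 21548 = 841/6 + 21548 = 130129/6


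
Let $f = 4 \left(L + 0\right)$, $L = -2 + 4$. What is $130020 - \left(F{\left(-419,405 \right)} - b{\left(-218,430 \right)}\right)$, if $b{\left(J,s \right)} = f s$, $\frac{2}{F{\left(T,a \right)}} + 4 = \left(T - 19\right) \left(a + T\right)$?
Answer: $\frac{408921439}{3064} \approx 1.3346 \cdot 10^{5}$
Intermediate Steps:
$L = 2$
$F{\left(T,a \right)} = \frac{2}{-4 + \left(-19 + T\right) \left(T + a\right)}$ ($F{\left(T,a \right)} = \frac{2}{-4 + \left(T - 19\right) \left(a + T\right)} = \frac{2}{-4 + \left(-19 + T\right) \left(T + a\right)}$)
$f = 8$ ($f = 4 \left(2 + 0\right) = 4 \cdot 2 = 8$)
$b{\left(J,s \right)} = 8 s$
$130020 - \left(F{\left(-419,405 \right)} - b{\left(-218,430 \right)}\right) = 130020 - \left(\frac{2}{-4 + \left(-419\right)^{2} - -7961 - 7695 - 169695} - 8 \cdot 430\right) = 130020 - \left(\frac{2}{-4 + 175561 + 7961 - 7695 - 169695} - 3440\right) = 130020 - \left(\frac{2}{6128} - 3440\right) = 130020 - \left(2 \cdot \frac{1}{6128} - 3440\right) = 130020 - \left(\frac{1}{3064} - 3440\right) = 130020 - - \frac{10540159}{3064} = 130020 + \frac{10540159}{3064} = \frac{408921439}{3064}$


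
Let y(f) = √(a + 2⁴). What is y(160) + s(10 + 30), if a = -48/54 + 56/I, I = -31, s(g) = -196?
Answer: -196 + 8*√1798/93 ≈ -192.35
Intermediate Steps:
a = -752/279 (a = -48/54 + 56/(-31) = -48*1/54 + 56*(-1/31) = -8/9 - 56/31 = -752/279 ≈ -2.6953)
y(f) = 8*√1798/93 (y(f) = √(-752/279 + 2⁴) = √(-752/279 + 16) = √(3712/279) = 8*√1798/93)
y(160) + s(10 + 30) = 8*√1798/93 - 196 = -196 + 8*√1798/93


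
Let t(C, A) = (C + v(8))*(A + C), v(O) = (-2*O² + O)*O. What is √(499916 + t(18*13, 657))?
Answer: 5*I*√5878 ≈ 383.34*I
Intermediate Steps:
v(O) = O*(O - 2*O²) (v(O) = (O - 2*O²)*O = O*(O - 2*O²))
t(C, A) = (-960 + C)*(A + C) (t(C, A) = (C + 8²*(1 - 2*8))*(A + C) = (C + 64*(1 - 16))*(A + C) = (C + 64*(-15))*(A + C) = (C - 960)*(A + C) = (-960 + C)*(A + C))
√(499916 + t(18*13, 657)) = √(499916 + ((18*13)² - 960*657 - 17280*13 + 657*(18*13))) = √(499916 + (234² - 630720 - 960*234 + 657*234)) = √(499916 + (54756 - 630720 - 224640 + 153738)) = √(499916 - 646866) = √(-146950) = 5*I*√5878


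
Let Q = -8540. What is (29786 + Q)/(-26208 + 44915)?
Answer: 21246/18707 ≈ 1.1357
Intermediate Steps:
(29786 + Q)/(-26208 + 44915) = (29786 - 8540)/(-26208 + 44915) = 21246/18707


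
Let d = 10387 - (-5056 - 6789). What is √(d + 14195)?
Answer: √36427 ≈ 190.86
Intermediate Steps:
d = 22232 (d = 10387 - 1*(-11845) = 10387 + 11845 = 22232)
√(d + 14195) = √(22232 + 14195) = √36427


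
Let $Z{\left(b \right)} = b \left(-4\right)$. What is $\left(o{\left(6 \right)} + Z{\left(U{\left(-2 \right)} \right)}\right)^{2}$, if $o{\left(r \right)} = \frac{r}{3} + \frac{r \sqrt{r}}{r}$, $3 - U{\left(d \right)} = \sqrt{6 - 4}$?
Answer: $\left(-10 + \sqrt{6} + 4 \sqrt{2}\right)^{2} \approx 3.5859$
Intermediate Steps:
$U{\left(d \right)} = 3 - \sqrt{2}$ ($U{\left(d \right)} = 3 - \sqrt{6 - 4} = 3 - \sqrt{2}$)
$Z{\left(b \right)} = - 4 b$
$o{\left(r \right)} = \sqrt{r} + \frac{r}{3}$ ($o{\left(r \right)} = r \frac{1}{3} + \frac{r^{\frac{3}{2}}}{r} = \frac{r}{3} + \sqrt{r} = \sqrt{r} + \frac{r}{3}$)
$\left(o{\left(6 \right)} + Z{\left(U{\left(-2 \right)} \right)}\right)^{2} = \left(\left(\sqrt{6} + \frac{1}{3} \cdot 6\right) - 4 \left(3 - \sqrt{2}\right)\right)^{2} = \left(\left(\sqrt{6} + 2\right) - \left(12 - 4 \sqrt{2}\right)\right)^{2} = \left(\left(2 + \sqrt{6}\right) - \left(12 - 4 \sqrt{2}\right)\right)^{2} = \left(-10 + \sqrt{6} + 4 \sqrt{2}\right)^{2}$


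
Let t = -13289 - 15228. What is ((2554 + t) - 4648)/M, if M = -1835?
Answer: 30611/1835 ≈ 16.682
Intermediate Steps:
t = -28517
((2554 + t) - 4648)/M = ((2554 - 28517) - 4648)/(-1835) = (-25963 - 4648)*(-1/1835) = -30611*(-1/1835) = 30611/1835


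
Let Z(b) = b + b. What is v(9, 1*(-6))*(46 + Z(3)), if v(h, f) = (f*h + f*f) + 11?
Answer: -364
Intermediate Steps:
v(h, f) = 11 + f² + f*h (v(h, f) = (f*h + f²) + 11 = (f² + f*h) + 11 = 11 + f² + f*h)
Z(b) = 2*b
v(9, 1*(-6))*(46 + Z(3)) = (11 + (1*(-6))² + (1*(-6))*9)*(46 + 2*3) = (11 + (-6)² - 6*9)*(46 + 6) = (11 + 36 - 54)*52 = -7*52 = -364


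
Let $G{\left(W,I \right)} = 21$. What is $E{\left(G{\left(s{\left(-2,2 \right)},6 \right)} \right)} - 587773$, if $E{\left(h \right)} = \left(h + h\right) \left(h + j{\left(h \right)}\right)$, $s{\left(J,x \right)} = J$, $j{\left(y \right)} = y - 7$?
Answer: $-586303$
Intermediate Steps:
$j{\left(y \right)} = -7 + y$
$E{\left(h \right)} = 2 h \left(-7 + 2 h\right)$ ($E{\left(h \right)} = \left(h + h\right) \left(h + \left(-7 + h\right)\right) = 2 h \left(-7 + 2 h\right)$)
$E{\left(G{\left(s{\left(-2,2 \right)},6 \right)} \right)} - 587773 = 2 \cdot 21 \left(-7 + 2 \cdot 21\right) - 587773 = 2 \cdot 21 \left(-7 + 42\right) - 587773 = 2 \cdot 21 \cdot 35 - 587773 = 1470 - 587773 = -586303$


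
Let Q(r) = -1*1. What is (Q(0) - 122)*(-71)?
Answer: 8733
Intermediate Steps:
Q(r) = -1
(Q(0) - 122)*(-71) = (-1 - 122)*(-71) = -123*(-71) = 8733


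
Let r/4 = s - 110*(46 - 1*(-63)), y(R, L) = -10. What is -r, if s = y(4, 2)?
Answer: 48000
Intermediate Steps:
s = -10
r = -48000 (r = 4*(-10 - 110*(46 - 1*(-63))) = 4*(-10 - 110*(46 + 63)) = 4*(-10 - 110*109) = 4*(-10 - 11990) = 4*(-12000) = -48000)
-r = -1*(-48000) = 48000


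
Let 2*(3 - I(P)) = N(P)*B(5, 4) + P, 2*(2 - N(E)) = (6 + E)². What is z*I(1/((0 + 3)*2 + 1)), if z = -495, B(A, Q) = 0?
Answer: -20295/14 ≈ -1449.6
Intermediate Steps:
N(E) = 2 - (6 + E)²/2
I(P) = 3 - P/2 (I(P) = 3 - ((2 - (6 + P)²/2)*0 + P)/2 = 3 - (0 + P)/2 = 3 - P/2)
z*I(1/((0 + 3)*2 + 1)) = -495*(3 - 1/(2*((0 + 3)*2 + 1))) = -495*(3 - 1/(2*(3*2 + 1))) = -495*(3 - 1/(2*(6 + 1))) = -495*(3 - ½/7) = -495*(3 - ½*⅐) = -495*(3 - 1/14) = -495*41/14 = -20295/14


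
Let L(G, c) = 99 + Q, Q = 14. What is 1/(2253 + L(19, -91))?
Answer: 1/2366 ≈ 0.00042265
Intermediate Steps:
L(G, c) = 113 (L(G, c) = 99 + 14 = 113)
1/(2253 + L(19, -91)) = 1/(2253 + 113) = 1/2366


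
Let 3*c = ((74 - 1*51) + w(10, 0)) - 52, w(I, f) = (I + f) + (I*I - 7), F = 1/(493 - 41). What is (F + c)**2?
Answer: 1118969401/1838736 ≈ 608.55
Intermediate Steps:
F = 1/452 ≈ 0.0022124
w(I, f) = -7 + I + f + I**2 (w(I, f) = (I + f) + (I**2 - 7) = (I + f) + (-7 + I**2) = -7 + I + f + I**2)
c = 74/3 (c = (((74 - 1*51) + (-7 + 10 + 0 + 10**2)) - 52)/3 = (((74 - 51) + (-7 + 10 + 0 + 100)) - 52)/3 = ((23 + 103) - 52)/3 = (126 - 52)/3 = (1/3)*74 = 74/3 ≈ 24.667)
(F + c)**2 = (1/452 + 74/3)**2 = (33451/1356)**2 = 1118969401/1838736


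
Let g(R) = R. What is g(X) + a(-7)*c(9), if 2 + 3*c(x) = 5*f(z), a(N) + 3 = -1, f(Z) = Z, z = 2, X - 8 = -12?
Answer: -44/3 ≈ -14.667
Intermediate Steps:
X = -4 (X = 8 - 12 = -4)
a(N) = -4 (a(N) = -3 - 1 = -4)
c(x) = 8/3 (c(x) = -⅔ + (5*2)/3 = -⅔ + (⅓)*10 = -⅔ + 10/3 = 8/3)
g(X) + a(-7)*c(9) = -4 - 4*8/3 = -4 - 32/3 = -44/3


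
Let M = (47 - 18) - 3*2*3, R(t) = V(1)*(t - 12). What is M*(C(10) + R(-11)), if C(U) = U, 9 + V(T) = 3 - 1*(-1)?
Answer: 1375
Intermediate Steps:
V(T) = -5 (V(T) = -9 + (3 - 1*(-1)) = -9 + (3 + 1) = -9 + 4 = -5)
R(t) = 60 - 5*t (R(t) = -5*(t - 12) = -5*(-12 + t) = 60 - 5*t)
M = 11 (M = 29 - 6*3 = 29 - 18 = 11)
M*(C(10) + R(-11)) = 11*(10 + (60 - 5*(-11))) = 11*(10 + (60 + 55)) = 11*(10 + 115) = 11*125 = 1375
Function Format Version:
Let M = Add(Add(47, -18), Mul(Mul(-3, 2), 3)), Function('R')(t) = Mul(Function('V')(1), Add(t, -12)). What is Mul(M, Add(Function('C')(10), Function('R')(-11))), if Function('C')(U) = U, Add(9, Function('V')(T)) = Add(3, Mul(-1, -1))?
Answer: 1375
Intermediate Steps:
Function('V')(T) = -5 (Function('V')(T) = Add(-9, Add(3, Mul(-1, -1))) = Add(-9, Add(3, 1)) = Add(-9, 4) = -5)
Function('R')(t) = Add(60, Mul(-5, t)) (Function('R')(t) = Mul(-5, Add(t, -12)) = Mul(-5, Add(-12, t)) = Add(60, Mul(-5, t)))
M = 11 (M = Add(29, Mul(-6, 3)) = Add(29, -18) = 11)
Mul(M, Add(Function('C')(10), Function('R')(-11))) = Mul(11, Add(10, Add(60, Mul(-5, -11)))) = Mul(11, Add(10, Add(60, 55))) = Mul(11, Add(10, 115)) = Mul(11, 125) = 1375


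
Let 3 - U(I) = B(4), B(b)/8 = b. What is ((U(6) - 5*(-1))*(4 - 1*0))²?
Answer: 9216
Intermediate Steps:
B(b) = 8*b
U(I) = -29 (U(I) = 3 - 8*4 = 3 - 1*32 = 3 - 32 = -29)
((U(6) - 5*(-1))*(4 - 1*0))² = ((-29 - 5*(-1))*(4 - 1*0))² = ((-29 + 5)*(4 + 0))² = (-24*4)² = (-96)² = 9216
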